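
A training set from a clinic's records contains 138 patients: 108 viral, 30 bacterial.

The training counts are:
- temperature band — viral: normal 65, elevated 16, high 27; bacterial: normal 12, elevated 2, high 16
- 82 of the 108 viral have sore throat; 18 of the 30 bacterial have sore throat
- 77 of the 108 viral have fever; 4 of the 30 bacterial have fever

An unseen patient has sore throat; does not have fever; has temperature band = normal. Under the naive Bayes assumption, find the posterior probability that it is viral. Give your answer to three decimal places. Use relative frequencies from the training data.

viral: (108/138) × (65/108) × (82/108) × (31/108) ≈ 0.102651
bacterial: (30/138) × (12/30) × (18/30) × (26/30) ≈ 0.0452174
P(viral | x) = 0.102651 / 0.1478684 ≈ 0.694

0.694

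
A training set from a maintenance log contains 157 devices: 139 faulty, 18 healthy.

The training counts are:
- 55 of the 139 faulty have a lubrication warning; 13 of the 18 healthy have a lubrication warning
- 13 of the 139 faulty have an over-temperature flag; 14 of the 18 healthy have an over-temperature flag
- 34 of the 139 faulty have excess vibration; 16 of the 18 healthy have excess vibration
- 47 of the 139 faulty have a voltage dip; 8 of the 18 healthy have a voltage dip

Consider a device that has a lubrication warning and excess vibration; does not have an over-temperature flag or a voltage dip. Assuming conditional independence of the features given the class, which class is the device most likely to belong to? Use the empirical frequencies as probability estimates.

faulty

faulty: (139/157) × (55/139) × (126/139) × (34/139) × (92/139) ≈ 0.051411
healthy: (18/157) × (13/18) × (4/18) × (16/18) × (10/18) ≈ 0.0090867
Highest score → faulty.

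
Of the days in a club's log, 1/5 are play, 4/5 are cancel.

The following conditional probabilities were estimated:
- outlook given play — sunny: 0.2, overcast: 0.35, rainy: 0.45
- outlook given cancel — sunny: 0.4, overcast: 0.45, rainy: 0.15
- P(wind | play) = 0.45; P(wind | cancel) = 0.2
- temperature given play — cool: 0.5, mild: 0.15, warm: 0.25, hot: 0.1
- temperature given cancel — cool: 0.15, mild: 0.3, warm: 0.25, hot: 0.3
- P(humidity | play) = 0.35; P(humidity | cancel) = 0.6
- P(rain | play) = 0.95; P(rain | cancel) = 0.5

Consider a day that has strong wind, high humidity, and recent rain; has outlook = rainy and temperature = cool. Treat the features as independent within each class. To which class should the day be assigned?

play

play: 0.2 × 0.45 × 0.45 × 0.5 × 0.35 × 0.95 = 0.006733125
cancel: 0.8 × 0.15 × 0.2 × 0.15 × 0.6 × 0.5 = 0.00108
Highest score → play.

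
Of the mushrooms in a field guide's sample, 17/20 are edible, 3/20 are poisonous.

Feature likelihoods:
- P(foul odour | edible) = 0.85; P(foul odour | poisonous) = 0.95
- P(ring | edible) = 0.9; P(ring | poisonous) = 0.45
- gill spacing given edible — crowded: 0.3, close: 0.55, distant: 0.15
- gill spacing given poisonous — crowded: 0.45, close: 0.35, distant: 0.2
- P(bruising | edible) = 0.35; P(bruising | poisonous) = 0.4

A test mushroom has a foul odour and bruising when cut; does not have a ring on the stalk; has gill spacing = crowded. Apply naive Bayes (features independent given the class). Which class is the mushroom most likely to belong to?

edible: 0.85 × 0.85 × (1−0.9) × 0.3 × 0.35 = 0.00758625
poisonous: 0.15 × 0.95 × (1−0.45) × 0.45 × 0.4 = 0.0141075
Highest score → poisonous.

poisonous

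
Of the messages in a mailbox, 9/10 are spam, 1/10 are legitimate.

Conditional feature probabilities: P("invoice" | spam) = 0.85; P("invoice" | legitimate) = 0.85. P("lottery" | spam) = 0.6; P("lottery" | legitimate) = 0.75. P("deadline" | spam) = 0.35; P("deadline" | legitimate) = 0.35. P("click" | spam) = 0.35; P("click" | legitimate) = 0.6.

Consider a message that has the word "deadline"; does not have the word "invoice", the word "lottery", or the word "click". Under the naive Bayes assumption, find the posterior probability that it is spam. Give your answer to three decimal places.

spam: 0.9 × (1−0.85) × (1−0.6) × 0.35 × (1−0.35) = 0.012285
legitimate: 0.1 × (1−0.85) × (1−0.75) × 0.35 × (1−0.6) = 0.000525
P(spam | x) = 0.012285 / 0.01281 ≈ 0.959

0.959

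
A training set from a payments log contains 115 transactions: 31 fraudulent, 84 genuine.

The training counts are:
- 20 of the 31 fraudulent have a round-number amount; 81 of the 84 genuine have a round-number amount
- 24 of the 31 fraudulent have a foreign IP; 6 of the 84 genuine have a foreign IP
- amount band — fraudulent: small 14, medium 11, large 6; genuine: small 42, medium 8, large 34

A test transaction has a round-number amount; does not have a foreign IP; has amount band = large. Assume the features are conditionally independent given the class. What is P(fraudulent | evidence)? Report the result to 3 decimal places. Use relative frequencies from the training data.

fraudulent: (31/115) × (20/31) × (7/31) × (6/31) ≈ 0.00760078
genuine: (84/115) × (81/84) × (78/84) × (34/84) ≈ 0.264729
P(fraudulent | x) = 0.00760078 / 0.27232978 ≈ 0.028

0.028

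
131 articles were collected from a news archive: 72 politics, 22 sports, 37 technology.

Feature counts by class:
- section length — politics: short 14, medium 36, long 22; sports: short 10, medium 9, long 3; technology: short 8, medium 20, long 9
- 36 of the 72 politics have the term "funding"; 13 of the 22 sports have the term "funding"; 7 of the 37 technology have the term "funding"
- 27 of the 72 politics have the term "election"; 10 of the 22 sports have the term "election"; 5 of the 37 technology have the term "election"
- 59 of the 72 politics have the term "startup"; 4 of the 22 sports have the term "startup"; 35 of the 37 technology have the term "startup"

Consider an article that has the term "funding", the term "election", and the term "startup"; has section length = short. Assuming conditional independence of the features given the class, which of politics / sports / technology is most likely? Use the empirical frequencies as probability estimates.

politics

politics: (72/131) × (14/72) × (36/72) × (27/72) × (59/72) ≈ 0.0164202
sports: (22/131) × (10/22) × (13/22) × (10/22) × (4/22) ≈ 0.0037279
technology: (37/131) × (8/37) × (7/37) × (5/37) × (35/37) ≈ 0.00147689
Highest score → politics.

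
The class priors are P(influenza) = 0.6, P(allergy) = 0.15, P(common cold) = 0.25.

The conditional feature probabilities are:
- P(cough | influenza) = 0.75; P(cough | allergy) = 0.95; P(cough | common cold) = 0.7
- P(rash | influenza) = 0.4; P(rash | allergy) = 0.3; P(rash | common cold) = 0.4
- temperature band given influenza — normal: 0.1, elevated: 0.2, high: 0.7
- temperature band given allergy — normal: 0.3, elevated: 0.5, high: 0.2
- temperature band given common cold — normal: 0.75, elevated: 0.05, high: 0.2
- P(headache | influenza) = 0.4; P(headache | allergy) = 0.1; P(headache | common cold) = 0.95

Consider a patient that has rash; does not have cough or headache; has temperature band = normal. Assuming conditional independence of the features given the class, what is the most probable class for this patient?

influenza: 0.6 × (1−0.75) × 0.4 × 0.1 × (1−0.4) = 0.0036
allergy: 0.15 × (1−0.95) × 0.3 × 0.3 × (1−0.1) = 0.0006075
common cold: 0.25 × (1−0.7) × 0.4 × 0.75 × (1−0.95) = 0.001125
Highest score → influenza.

influenza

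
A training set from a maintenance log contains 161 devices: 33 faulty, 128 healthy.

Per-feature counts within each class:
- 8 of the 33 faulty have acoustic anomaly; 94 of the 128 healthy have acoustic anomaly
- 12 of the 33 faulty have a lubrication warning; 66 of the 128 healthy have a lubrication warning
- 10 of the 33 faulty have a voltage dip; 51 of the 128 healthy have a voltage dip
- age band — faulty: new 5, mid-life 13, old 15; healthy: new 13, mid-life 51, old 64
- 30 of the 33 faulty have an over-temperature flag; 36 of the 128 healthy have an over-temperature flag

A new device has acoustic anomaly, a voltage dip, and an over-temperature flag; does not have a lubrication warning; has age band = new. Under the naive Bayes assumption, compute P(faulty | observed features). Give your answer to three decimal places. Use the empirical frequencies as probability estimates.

faulty: (33/161) × (8/33) × (21/33) × (10/33) × (5/33) × (30/33) ≈ 0.00131983
healthy: (128/161) × (94/128) × (62/128) × (51/128) × (13/128) × (36/128) ≈ 0.00321862
P(faulty | x) = 0.00131983 / 0.00453845 ≈ 0.291

0.291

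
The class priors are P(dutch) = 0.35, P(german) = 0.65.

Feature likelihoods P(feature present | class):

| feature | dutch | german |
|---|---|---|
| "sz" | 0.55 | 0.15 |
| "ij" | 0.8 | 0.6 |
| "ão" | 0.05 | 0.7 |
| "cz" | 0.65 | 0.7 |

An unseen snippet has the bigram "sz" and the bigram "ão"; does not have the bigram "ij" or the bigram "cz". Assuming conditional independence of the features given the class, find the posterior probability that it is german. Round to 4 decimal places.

0.9240

dutch: 0.35 × 0.55 × (1−0.8) × 0.05 × (1−0.65) = 0.00067375
german: 0.65 × 0.15 × (1−0.6) × 0.7 × (1−0.7) = 0.00819
P(german | x) = 0.00819 / 0.00886375 ≈ 0.9240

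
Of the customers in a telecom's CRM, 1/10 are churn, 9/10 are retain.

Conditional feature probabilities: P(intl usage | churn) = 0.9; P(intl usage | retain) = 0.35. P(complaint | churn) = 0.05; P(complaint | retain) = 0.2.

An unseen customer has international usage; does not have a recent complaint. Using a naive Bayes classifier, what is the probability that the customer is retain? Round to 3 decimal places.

0.747

churn: 0.1 × 0.9 × (1−0.05) = 0.0855
retain: 0.9 × 0.35 × (1−0.2) = 0.252
P(retain | x) = 0.252 / 0.3375 ≈ 0.747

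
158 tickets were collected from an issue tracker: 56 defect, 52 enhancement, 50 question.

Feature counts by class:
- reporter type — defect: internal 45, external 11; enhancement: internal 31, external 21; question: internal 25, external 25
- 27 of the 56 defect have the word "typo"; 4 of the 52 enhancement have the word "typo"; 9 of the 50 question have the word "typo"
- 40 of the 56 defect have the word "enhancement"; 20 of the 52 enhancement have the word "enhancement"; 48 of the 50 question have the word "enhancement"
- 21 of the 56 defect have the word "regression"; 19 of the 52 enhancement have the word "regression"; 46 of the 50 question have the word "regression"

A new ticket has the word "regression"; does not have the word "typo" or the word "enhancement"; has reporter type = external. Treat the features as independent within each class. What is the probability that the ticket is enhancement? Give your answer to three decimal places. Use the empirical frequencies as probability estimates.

0.762

defect: (56/158) × (11/56) × (29/56) × (16/56) × (21/56) ≈ 0.00386286
enhancement: (52/158) × (21/52) × (48/52) × (32/52) × (19/52) ≈ 0.0275865
question: (50/158) × (25/50) × (41/50) × (2/50) × (46/50) ≈ 0.00477468
P(enhancement | x) = 0.0275865 / 0.03622404 ≈ 0.762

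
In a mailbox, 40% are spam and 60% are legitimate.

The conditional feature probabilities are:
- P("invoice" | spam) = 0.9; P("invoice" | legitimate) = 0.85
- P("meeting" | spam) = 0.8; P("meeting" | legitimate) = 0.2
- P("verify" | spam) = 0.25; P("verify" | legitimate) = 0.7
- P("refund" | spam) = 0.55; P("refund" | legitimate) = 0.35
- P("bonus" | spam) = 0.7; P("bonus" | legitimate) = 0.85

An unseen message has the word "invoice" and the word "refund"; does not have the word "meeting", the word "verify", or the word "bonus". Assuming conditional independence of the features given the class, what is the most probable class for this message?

spam: 0.4 × 0.9 × (1−0.8) × (1−0.25) × 0.55 × (1−0.7) = 0.00891
legitimate: 0.6 × 0.85 × (1−0.2) × (1−0.7) × 0.35 × (1−0.85) = 0.006426
Highest score → spam.

spam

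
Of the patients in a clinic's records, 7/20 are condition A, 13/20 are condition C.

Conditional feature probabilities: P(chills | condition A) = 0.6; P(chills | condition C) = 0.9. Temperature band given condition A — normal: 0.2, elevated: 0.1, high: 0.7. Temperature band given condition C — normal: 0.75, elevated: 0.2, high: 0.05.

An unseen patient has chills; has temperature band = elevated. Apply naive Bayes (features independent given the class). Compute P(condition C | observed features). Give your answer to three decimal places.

0.848

condition A: 0.35 × 0.6 × 0.1 = 0.021
condition C: 0.65 × 0.9 × 0.2 = 0.117
P(condition C | x) = 0.117 / 0.138 ≈ 0.848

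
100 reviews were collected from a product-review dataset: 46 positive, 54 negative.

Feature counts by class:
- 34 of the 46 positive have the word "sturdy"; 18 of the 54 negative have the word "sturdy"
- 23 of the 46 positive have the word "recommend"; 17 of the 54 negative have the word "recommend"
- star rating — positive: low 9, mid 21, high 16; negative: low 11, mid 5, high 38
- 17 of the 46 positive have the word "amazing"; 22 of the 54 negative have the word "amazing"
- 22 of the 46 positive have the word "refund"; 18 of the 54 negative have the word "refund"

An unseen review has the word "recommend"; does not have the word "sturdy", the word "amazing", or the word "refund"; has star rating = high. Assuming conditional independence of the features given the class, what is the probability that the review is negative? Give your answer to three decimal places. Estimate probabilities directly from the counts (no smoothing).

positive: (46/100) × (12/46) × (23/46) × (16/46) × (29/46) × (24/46) ≈ 0.00686447
negative: (54/100) × (36/54) × (17/54) × (38/54) × (32/54) × (36/54) ≈ 0.0315074
P(negative | x) = 0.0315074 / 0.03837187 ≈ 0.821

0.821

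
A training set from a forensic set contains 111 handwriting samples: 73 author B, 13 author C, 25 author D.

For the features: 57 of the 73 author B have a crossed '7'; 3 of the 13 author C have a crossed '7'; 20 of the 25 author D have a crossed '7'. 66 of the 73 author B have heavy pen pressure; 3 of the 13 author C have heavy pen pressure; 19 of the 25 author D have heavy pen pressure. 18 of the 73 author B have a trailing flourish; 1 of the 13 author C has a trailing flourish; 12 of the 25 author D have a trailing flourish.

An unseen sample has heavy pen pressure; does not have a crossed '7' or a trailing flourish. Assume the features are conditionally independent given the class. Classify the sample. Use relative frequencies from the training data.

author B: (73/111) × (16/73) × (66/73) × (55/73) ≈ 0.0981879
author C: (13/111) × (10/13) × (3/13) × (12/13) ≈ 0.0191908
author D: (25/111) × (5/25) × (19/25) × (13/25) ≈ 0.0178018
Highest score → author B.

author B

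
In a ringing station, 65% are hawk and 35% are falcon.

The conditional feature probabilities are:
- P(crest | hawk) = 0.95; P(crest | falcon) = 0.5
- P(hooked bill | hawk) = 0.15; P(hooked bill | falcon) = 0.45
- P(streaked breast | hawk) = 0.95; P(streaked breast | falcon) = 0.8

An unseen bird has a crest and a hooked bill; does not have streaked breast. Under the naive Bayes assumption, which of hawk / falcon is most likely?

hawk: 0.65 × 0.95 × 0.15 × (1−0.95) = 0.00463125
falcon: 0.35 × 0.5 × 0.45 × (1−0.8) = 0.01575
Highest score → falcon.

falcon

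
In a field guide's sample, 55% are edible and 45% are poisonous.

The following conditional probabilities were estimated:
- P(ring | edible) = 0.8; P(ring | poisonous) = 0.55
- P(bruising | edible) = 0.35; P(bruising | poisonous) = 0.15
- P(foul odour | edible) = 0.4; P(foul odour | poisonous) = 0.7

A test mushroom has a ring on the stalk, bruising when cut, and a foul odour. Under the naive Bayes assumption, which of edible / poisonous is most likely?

edible

edible: 0.55 × 0.8 × 0.35 × 0.4 = 0.0616
poisonous: 0.45 × 0.55 × 0.15 × 0.7 = 0.0259875
Highest score → edible.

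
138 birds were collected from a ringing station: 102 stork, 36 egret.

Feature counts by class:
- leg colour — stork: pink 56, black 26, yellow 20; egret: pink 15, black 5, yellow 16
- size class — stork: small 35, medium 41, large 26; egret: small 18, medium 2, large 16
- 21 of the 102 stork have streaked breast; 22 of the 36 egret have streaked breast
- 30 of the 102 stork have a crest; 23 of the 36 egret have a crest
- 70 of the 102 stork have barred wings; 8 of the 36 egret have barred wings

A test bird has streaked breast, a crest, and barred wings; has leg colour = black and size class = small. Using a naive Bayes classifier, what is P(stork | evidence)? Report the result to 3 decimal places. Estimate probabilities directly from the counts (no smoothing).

stork: (102/138) × (26/102) × (35/102) × (21/102) × (30/102) × (70/102) ≈ 0.00268658
egret: (36/138) × (5/36) × (18/36) × (22/36) × (23/36) × (8/36) ≈ 0.00157179
P(stork | x) = 0.00268658 / 0.00425837 ≈ 0.631

0.631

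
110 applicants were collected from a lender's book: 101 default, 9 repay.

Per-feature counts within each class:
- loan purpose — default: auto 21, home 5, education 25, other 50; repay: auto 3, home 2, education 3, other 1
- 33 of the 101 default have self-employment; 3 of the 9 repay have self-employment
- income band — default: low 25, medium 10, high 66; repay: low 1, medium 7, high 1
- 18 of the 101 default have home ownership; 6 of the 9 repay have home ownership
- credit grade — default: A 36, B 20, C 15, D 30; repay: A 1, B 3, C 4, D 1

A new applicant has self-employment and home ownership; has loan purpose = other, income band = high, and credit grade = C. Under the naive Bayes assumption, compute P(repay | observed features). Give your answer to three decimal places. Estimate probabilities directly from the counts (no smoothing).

0.037

default: (101/110) × (50/101) × (33/101) × (66/101) × (18/101) × (15/101) ≈ 0.0025687
repay: (9/110) × (1/9) × (3/9) × (1/9) × (6/9) × (4/9) ≈ 0.0000997631
P(repay | x) = 0.0000997631 / 0.0026684631 ≈ 0.037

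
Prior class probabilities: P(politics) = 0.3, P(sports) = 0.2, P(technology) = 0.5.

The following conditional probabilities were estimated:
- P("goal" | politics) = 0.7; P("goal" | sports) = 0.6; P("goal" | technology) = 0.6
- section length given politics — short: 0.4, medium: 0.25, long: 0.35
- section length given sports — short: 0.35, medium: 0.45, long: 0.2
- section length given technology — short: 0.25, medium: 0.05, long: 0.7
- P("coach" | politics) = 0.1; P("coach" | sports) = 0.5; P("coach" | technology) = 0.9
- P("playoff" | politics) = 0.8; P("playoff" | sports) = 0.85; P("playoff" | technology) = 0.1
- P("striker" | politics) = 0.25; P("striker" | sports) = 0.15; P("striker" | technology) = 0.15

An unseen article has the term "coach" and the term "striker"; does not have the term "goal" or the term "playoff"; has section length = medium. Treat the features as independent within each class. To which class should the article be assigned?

politics: 0.3 × (1−0.7) × 0.25 × 0.1 × (1−0.8) × 0.25 = 0.0001125
sports: 0.2 × (1−0.6) × 0.45 × 0.5 × (1−0.85) × 0.15 = 0.000405
technology: 0.5 × (1−0.6) × 0.05 × 0.9 × (1−0.1) × 0.15 = 0.001215
Highest score → technology.

technology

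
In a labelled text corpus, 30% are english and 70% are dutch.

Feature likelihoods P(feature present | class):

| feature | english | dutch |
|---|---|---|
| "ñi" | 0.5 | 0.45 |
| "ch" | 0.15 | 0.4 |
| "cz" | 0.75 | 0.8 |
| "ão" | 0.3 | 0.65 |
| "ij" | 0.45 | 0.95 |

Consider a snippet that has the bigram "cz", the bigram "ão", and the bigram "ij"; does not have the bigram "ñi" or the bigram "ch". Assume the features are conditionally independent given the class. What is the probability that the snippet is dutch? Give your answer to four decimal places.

english: 0.3 × (1−0.5) × (1−0.15) × 0.75 × 0.3 × 0.45 = 0.012909375
dutch: 0.7 × (1−0.45) × (1−0.4) × 0.8 × 0.65 × 0.95 = 0.114114
P(dutch | x) = 0.114114 / 0.127023375 ≈ 0.8984

0.8984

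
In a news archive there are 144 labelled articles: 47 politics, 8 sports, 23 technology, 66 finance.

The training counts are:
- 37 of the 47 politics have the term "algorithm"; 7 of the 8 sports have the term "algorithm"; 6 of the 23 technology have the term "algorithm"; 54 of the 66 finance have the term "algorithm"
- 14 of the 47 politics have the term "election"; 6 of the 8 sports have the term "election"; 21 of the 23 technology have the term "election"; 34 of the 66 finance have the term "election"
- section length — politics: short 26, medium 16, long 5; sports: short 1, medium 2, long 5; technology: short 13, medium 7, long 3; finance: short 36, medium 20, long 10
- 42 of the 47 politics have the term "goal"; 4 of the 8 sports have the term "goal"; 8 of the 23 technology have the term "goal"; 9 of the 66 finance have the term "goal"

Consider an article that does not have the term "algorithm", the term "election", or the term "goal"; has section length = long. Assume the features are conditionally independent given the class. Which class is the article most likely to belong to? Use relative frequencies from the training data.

finance

politics: (47/144) × (10/47) × (33/47) × (5/47) × (5/47) ≈ 0.000551821
sports: (8/144) × (1/8) × (2/8) × (5/8) × (4/8) ≈ 0.000542535
technology: (23/144) × (17/23) × (2/23) × (3/23) × (15/23) ≈ 0.000873264
finance: (66/144) × (12/66) × (32/66) × (10/66) × (57/66) ≈ 0.00528703
Highest score → finance.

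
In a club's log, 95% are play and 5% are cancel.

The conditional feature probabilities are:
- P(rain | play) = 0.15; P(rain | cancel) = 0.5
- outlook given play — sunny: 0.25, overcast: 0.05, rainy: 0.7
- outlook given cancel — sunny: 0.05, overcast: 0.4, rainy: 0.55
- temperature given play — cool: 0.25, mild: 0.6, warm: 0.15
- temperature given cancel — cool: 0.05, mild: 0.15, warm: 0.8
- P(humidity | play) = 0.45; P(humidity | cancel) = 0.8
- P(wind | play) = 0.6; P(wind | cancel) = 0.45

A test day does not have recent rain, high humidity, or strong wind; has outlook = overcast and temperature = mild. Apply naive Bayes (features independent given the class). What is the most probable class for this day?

play

play: 0.95 × (1−0.15) × 0.05 × 0.6 × (1−0.45) × (1−0.6) = 0.0053295
cancel: 0.05 × (1−0.5) × 0.4 × 0.15 × (1−0.8) × (1−0.45) = 0.000165
Highest score → play.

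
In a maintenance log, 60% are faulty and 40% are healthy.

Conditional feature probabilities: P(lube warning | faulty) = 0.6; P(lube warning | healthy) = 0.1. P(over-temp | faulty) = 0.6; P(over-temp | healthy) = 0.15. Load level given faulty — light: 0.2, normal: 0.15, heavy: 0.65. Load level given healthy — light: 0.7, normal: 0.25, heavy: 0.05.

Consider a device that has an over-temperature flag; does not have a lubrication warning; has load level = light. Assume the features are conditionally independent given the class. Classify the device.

faulty: 0.6 × (1−0.6) × 0.6 × 0.2 = 0.0288
healthy: 0.4 × (1−0.1) × 0.15 × 0.7 = 0.0378
Highest score → healthy.

healthy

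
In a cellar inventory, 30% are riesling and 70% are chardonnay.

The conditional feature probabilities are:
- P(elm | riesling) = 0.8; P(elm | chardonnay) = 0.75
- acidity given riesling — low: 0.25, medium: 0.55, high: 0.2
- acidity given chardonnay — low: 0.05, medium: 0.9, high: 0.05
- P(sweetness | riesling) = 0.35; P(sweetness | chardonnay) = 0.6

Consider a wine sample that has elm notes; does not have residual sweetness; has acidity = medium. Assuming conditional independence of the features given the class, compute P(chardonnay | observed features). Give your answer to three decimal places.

0.688

riesling: 0.3 × 0.8 × 0.55 × (1−0.35) = 0.0858
chardonnay: 0.7 × 0.75 × 0.9 × (1−0.6) = 0.189
P(chardonnay | x) = 0.189 / 0.2748 ≈ 0.688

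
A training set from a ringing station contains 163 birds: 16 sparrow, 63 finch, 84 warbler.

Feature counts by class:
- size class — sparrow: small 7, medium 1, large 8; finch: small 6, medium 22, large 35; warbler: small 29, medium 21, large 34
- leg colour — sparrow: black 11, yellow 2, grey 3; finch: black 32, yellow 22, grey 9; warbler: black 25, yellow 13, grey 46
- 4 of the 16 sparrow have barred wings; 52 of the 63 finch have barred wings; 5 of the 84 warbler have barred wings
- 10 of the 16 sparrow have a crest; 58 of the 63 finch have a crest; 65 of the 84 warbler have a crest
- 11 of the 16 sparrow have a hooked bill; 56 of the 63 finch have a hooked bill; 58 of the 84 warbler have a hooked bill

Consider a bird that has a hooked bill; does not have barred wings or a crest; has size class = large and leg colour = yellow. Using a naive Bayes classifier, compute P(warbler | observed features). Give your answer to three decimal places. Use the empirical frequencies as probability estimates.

sparrow: (16/163) × (8/16) × (2/16) × (12/16) × (6/16) × (11/16) ≈ 0.00118625
finch: (63/163) × (35/63) × (22/63) × (11/63) × (5/63) × (56/63) ≈ 0.000923616
warbler: (84/163) × (34/84) × (13/84) × (79/84) × (19/84) × (58/84) ≈ 0.00474161
P(warbler | x) = 0.00474161 / 0.006851476 ≈ 0.692

0.692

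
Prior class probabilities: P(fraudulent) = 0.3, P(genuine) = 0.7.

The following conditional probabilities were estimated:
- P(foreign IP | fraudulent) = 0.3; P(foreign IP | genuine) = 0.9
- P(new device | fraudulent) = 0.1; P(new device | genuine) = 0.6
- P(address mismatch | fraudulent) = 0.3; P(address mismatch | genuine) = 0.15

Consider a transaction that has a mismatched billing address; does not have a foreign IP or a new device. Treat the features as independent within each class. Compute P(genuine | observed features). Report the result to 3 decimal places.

fraudulent: 0.3 × (1−0.3) × (1−0.1) × 0.3 = 0.0567
genuine: 0.7 × (1−0.9) × (1−0.6) × 0.15 = 0.0042
P(genuine | x) = 0.0042 / 0.0609 ≈ 0.069

0.069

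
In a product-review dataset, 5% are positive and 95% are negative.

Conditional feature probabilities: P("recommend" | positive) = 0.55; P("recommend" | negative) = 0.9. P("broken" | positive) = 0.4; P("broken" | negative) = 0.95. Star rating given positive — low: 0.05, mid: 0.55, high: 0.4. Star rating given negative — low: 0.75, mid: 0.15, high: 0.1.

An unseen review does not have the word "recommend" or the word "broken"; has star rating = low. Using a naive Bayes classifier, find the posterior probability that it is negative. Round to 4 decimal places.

positive: 0.05 × (1−0.55) × (1−0.4) × 0.05 = 0.000675
negative: 0.95 × (1−0.9) × (1−0.95) × 0.75 = 0.0035625
P(negative | x) = 0.0035625 / 0.0042375 ≈ 0.8407

0.8407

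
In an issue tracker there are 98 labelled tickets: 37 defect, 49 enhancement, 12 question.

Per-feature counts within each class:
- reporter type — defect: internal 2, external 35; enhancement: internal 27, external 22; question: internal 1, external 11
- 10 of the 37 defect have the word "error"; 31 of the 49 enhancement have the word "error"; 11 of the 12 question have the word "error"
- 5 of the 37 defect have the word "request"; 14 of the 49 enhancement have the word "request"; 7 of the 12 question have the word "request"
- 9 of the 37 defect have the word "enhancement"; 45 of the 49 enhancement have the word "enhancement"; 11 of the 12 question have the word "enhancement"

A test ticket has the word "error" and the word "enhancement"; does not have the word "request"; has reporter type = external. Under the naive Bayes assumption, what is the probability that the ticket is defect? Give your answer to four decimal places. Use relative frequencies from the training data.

defect: (37/98) × (35/37) × (10/37) × (32/37) × (9/37) ≈ 0.0203062
enhancement: (49/98) × (22/49) × (31/49) × (35/49) × (45/49) ≈ 0.0931645
question: (12/98) × (11/12) × (11/12) × (5/12) × (11/12) ≈ 0.0392987
P(defect | x) = 0.0203062 / 0.1527694 ≈ 0.1329

0.1329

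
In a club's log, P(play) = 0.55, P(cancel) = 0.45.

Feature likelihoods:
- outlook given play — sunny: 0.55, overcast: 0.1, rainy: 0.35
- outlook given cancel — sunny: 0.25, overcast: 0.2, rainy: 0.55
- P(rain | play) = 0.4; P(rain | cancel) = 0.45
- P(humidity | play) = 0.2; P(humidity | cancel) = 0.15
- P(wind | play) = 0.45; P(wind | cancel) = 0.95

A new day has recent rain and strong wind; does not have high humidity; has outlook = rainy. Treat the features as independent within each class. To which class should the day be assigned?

cancel

play: 0.55 × 0.35 × 0.4 × (1−0.2) × 0.45 = 0.02772
cancel: 0.45 × 0.55 × 0.45 × (1−0.15) × 0.95 = 0.0899353125
Highest score → cancel.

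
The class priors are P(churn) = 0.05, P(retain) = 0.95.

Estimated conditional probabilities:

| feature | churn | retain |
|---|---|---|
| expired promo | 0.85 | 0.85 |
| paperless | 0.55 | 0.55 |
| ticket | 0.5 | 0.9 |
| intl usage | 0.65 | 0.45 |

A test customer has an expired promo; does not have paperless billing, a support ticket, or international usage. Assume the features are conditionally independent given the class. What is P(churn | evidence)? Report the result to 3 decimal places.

churn: 0.05 × 0.85 × (1−0.55) × (1−0.5) × (1−0.65) = 0.003346875
retain: 0.95 × 0.85 × (1−0.55) × (1−0.9) × (1−0.45) = 0.019985625
P(churn | x) = 0.003346875 / 0.0233325 ≈ 0.143

0.143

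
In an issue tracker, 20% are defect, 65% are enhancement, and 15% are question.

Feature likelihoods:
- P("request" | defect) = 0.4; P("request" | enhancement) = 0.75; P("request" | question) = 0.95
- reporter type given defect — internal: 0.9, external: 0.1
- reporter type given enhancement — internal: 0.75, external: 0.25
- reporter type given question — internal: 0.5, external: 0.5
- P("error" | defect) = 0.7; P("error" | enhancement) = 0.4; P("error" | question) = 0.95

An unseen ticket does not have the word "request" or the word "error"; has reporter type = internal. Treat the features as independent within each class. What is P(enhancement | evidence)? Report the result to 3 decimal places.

0.692

defect: 0.2 × (1−0.4) × 0.9 × (1−0.7) = 0.0324
enhancement: 0.65 × (1−0.75) × 0.75 × (1−0.4) = 0.073125
question: 0.15 × (1−0.95) × 0.5 × (1−0.95) = 0.0001875
P(enhancement | x) = 0.073125 / 0.1057125 ≈ 0.692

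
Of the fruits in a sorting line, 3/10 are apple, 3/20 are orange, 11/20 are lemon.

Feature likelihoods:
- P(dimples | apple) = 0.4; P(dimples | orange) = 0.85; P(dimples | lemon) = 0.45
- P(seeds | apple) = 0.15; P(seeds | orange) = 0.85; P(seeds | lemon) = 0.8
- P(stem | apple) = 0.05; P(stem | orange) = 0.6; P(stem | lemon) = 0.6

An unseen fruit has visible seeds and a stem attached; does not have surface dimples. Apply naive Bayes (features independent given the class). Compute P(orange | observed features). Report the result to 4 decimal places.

0.0726

apple: 0.3 × (1−0.4) × 0.15 × 0.05 = 0.00135
orange: 0.15 × (1−0.85) × 0.85 × 0.6 = 0.011475
lemon: 0.55 × (1−0.45) × 0.8 × 0.6 = 0.1452
P(orange | x) = 0.011475 / 0.158025 ≈ 0.0726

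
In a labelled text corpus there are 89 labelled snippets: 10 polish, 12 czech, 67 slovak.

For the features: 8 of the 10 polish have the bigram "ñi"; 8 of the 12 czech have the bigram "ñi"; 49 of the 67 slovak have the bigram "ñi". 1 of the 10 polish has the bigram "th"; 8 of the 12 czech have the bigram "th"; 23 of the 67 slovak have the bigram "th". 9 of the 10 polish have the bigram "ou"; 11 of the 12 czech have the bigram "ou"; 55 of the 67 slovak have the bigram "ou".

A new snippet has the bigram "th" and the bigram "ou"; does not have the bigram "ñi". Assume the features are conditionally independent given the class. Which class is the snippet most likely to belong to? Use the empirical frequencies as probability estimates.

polish: (10/89) × (2/10) × (1/10) × (9/10) ≈ 0.00202247
czech: (12/89) × (4/12) × (8/12) × (11/12) ≈ 0.0274657
slovak: (67/89) × (18/67) × (23/67) × (55/67) ≈ 0.0569932
Highest score → slovak.

slovak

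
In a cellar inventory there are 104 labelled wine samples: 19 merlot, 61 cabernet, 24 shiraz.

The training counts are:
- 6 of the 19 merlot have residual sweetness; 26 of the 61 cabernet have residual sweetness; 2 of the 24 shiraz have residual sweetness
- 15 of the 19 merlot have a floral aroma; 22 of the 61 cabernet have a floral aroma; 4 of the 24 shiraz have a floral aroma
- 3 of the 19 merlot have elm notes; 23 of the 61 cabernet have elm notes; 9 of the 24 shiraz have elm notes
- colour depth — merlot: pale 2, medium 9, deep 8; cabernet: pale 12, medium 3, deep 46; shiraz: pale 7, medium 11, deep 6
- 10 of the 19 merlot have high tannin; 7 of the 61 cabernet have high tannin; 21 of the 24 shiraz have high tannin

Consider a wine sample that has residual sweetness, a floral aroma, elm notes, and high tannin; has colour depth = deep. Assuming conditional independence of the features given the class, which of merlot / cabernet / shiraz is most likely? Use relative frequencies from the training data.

cabernet

merlot: (19/104) × (6/19) × (15/19) × (3/19) × (8/19) × (10/19) ≈ 0.0015937
cabernet: (61/104) × (26/61) × (22/61) × (23/61) × (46/61) × (7/61) ≈ 0.00294189
shiraz: (24/104) × (2/24) × (4/24) × (9/24) × (6/24) × (21/24) ≈ 0.000262921
Highest score → cabernet.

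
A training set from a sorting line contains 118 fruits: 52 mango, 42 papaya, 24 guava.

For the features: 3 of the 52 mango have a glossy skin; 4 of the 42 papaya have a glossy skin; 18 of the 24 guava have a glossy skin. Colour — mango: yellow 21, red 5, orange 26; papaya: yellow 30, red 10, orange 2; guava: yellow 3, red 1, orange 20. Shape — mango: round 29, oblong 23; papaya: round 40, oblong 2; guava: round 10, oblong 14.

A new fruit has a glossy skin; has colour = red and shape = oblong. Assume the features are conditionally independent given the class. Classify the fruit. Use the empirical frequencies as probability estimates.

guava

mango: (52/118) × (3/52) × (5/52) × (23/52) ≈ 0.00108126
papaya: (42/118) × (4/42) × (10/42) × (2/42) ≈ 0.000384335
guava: (24/118) × (18/24) × (1/24) × (14/24) ≈ 0.00370763
Highest score → guava.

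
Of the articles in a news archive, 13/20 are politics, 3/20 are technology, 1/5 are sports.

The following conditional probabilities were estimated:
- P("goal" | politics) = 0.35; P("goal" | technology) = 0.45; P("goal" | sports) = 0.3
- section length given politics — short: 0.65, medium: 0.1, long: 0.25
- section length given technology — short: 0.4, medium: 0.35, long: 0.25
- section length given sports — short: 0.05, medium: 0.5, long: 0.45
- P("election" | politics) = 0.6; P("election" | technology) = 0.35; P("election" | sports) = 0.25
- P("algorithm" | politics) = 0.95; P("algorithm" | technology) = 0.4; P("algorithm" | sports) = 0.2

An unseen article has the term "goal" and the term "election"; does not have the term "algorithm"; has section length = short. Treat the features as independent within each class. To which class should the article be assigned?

politics: 0.65 × 0.35 × 0.65 × 0.6 × (1−0.95) = 0.00443625
technology: 0.15 × 0.45 × 0.4 × 0.35 × (1−0.4) = 0.00567
sports: 0.2 × 0.3 × 0.05 × 0.25 × (1−0.2) = 0.0006
Highest score → technology.

technology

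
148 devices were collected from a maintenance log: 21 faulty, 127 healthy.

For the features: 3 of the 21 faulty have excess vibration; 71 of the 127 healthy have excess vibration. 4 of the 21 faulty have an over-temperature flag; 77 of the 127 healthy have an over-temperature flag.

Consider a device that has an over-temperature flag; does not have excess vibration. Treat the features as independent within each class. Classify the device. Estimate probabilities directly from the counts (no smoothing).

healthy

faulty: (21/148) × (18/21) × (4/21) ≈ 0.023166
healthy: (127/148) × (56/127) × (77/127) ≈ 0.229411
Highest score → healthy.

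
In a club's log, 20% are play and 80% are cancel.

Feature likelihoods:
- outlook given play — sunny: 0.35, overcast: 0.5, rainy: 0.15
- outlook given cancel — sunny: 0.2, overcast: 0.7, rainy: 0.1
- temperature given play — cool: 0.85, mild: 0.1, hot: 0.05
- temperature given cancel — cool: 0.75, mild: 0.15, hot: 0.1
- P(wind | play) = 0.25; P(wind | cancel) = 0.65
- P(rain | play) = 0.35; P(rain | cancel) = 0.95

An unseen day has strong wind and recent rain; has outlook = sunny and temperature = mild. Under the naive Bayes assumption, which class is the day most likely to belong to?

play: 0.2 × 0.35 × 0.1 × 0.25 × 0.35 = 0.0006125
cancel: 0.8 × 0.2 × 0.15 × 0.65 × 0.95 = 0.01482
Highest score → cancel.

cancel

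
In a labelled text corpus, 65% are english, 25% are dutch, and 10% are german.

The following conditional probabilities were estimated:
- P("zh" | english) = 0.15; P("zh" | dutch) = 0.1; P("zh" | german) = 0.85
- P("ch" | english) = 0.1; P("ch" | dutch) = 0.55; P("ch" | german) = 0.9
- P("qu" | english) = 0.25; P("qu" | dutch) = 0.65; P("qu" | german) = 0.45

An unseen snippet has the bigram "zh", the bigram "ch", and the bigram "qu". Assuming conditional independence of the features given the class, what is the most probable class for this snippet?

german

english: 0.65 × 0.15 × 0.1 × 0.25 = 0.0024375
dutch: 0.25 × 0.1 × 0.55 × 0.65 = 0.0089375
german: 0.1 × 0.85 × 0.9 × 0.45 = 0.034425
Highest score → german.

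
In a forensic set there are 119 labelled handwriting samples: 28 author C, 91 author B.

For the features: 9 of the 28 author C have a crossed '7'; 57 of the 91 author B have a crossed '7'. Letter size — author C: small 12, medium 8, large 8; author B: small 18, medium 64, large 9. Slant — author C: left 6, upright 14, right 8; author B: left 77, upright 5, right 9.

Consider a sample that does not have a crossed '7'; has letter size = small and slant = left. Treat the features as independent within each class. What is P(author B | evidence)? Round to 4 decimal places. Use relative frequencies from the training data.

author C: (28/119) × (19/28) × (12/28) × (6/28) ≈ 0.014663
author B: (91/119) × (34/91) × (18/91) × (77/91) ≈ 0.0478203
P(author B | x) = 0.0478203 / 0.0624833 ≈ 0.7653

0.7653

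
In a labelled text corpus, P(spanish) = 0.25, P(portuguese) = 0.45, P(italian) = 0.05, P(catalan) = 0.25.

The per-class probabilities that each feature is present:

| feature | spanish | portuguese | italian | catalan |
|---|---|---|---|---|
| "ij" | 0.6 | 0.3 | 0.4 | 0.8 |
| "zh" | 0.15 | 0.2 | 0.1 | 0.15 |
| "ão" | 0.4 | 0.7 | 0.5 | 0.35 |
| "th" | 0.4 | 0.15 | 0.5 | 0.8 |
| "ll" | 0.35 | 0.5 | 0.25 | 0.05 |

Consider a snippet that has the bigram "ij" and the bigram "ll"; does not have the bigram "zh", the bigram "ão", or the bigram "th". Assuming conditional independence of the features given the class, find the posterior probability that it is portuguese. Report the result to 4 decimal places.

spanish: 0.25 × 0.6 × (1−0.15) × (1−0.4) × (1−0.4) × 0.35 = 0.016065
portuguese: 0.45 × 0.3 × (1−0.2) × (1−0.7) × (1−0.15) × 0.5 = 0.01377
italian: 0.05 × 0.4 × (1−0.1) × (1−0.5) × (1−0.5) × 0.25 = 0.001125
catalan: 0.25 × 0.8 × (1−0.15) × (1−0.35) × (1−0.8) × 0.05 = 0.001105
P(portuguese | x) = 0.01377 / 0.032065 ≈ 0.4294

0.4294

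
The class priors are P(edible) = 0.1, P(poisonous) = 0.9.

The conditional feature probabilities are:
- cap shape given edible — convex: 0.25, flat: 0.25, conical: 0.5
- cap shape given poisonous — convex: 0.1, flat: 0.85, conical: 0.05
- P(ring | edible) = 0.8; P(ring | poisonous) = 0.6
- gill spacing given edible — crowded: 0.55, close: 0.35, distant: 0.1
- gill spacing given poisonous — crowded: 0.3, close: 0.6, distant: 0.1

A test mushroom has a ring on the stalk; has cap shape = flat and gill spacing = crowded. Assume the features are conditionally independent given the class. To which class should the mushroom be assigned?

poisonous

edible: 0.1 × 0.25 × 0.8 × 0.55 = 0.011
poisonous: 0.9 × 0.85 × 0.6 × 0.3 = 0.1377
Highest score → poisonous.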